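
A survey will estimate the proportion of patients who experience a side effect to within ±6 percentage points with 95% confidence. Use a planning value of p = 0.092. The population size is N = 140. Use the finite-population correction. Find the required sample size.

For a proportion with margin E = 0.06 at 95% confidence, z = 1.960.
n = p̂(1−p̂)(z/E)² = 0.092 × 0.908 × (1.960/0.06)² = 89.14 — call this n₀.
Finite-population correction with N = 140: n = n₀ / (1 + (n₀−1)/N) = 89.14 / 1.63 = 54.69
Round up: n = 55.

55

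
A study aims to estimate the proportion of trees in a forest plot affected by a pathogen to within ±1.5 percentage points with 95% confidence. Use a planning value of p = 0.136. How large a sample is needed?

2007

For a proportion with margin E = 0.015 at 95% confidence, z = 1.960.
n = p̂(1−p̂)(z/E)² = 0.136 × 0.864 × (1.960/0.015)² = 2006.24
Round up: n = 2007.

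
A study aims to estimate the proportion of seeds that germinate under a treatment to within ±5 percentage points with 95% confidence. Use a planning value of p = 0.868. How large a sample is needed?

n = 177

For a proportion with margin E = 0.05 at 95% confidence, z = 1.960.
n = p̂(1−p̂)(z/E)² = 0.868 × 0.132 × (1.960/0.05)² = 176.06
Round up: n = 177.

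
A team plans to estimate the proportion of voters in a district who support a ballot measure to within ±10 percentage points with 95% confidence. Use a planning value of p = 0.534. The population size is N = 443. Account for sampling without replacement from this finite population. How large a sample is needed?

79

For a proportion with margin E = 0.1 at 95% confidence, z = 1.960.
n = p̂(1−p̂)(z/E)² = 0.534 × 0.466 × (1.960/0.1)² = 95.60 — call this n₀.
Finite-population correction with N = 443: n = n₀ / (1 + (n₀−1)/N) = 95.60 / 1.214 = 78.75
Round up: n = 79.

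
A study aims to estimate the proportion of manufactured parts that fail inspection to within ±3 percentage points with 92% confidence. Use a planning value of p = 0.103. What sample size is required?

315

For a proportion with margin E = 0.03 at 92% confidence, z = 1.751.
n = p̂(1−p̂)(z/E)² = 0.103 × 0.897 × (1.751/0.03)² = 314.75
Round up: n = 315.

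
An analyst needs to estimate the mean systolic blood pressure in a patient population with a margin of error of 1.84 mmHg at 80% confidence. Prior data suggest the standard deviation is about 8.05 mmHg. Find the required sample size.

For a mean, the margin of error is E = z·σ/√n, so n = (zσ/E)².
At 80% confidence, z = 1.282.
n = (1.282 × 8.05 / 1.84)² = 31.46
Round up: n = 32.

n = 32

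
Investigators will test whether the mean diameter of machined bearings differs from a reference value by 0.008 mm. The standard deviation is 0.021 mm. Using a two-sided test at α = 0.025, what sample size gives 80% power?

For a one-sample z-test, n = ((z_{α/2} + z_β)·σ/δ)².
z_{α/2} = 2.241 (two-sided α = 0.025); z_β = 0.842 (power 80% → β = 0.2).
n = (3.083 × 0.021 / 0.008)² = 65.49
Round up: n = 66.

n = 66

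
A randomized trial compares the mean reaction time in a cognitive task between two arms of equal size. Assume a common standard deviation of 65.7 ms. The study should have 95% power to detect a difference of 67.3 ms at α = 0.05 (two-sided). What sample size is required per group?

For two equal groups, n per group = 2·((z_{α/2} + z_β)·σ/δ)².
z_{α/2} = 1.960; z_β = 1.645 (power 95%).
n = 2 × (3.605 × 65.7 / 67.3)² = 2 × 12.39 = 24.78
Round up: n = 25 per group.

25 per group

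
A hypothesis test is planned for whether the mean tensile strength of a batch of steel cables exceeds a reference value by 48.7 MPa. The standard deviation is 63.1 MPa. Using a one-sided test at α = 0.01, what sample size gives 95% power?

27

For a one-sample z-test, n = ((z_α + z_β)·σ/δ)².
z_α = 2.326 (one-sided α = 0.01); z_β = 1.645 (power 95% → β = 0.05).
n = (3.971 × 63.1 / 48.7)² = 26.47
Round up: n = 27.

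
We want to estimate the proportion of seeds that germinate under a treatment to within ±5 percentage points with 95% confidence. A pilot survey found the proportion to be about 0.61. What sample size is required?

For a proportion with margin E = 0.05 at 95% confidence, z = 1.960.
n = p̂(1−p̂)(z/E)² = 0.61 × 0.39 × (1.960/0.05)² = 365.57
Round up: n = 366.

n = 366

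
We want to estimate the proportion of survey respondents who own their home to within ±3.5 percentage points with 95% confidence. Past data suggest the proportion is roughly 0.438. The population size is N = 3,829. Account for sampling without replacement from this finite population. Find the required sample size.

643

For a proportion with margin E = 0.035 at 95% confidence, z = 1.960.
n = p̂(1−p̂)(z/E)² = 0.438 × 0.562 × (1.960/0.035)² = 771.95 — call this n₀.
Finite-population correction with N = 3,829: n = n₀ / (1 + (n₀−1)/N) = 771.95 / 1.201 = 642.76
Round up: n = 643.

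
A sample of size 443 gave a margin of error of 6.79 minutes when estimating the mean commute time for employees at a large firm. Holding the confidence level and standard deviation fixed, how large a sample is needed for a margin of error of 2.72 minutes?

2761

Margin of error scales as 1/√n, so n₂ = n₁·(E₁/E₂)².
n₂ = 443 × (6.79/2.72)² = 443 × 6.232 = 2760.78
Round up: n₂ = 2761.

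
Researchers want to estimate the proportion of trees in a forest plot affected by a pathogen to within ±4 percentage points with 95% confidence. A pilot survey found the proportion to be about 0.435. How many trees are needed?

For a proportion with margin E = 0.04 at 95% confidence, z = 1.960.
n = p̂(1−p̂)(z/E)² = 0.435 × 0.565 × (1.960/0.04)² = 590.11
Round up: n = 591.

591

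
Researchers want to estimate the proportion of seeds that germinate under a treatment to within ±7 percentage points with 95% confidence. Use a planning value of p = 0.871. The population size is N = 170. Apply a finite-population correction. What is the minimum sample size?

For a proportion with margin E = 0.07 at 95% confidence, z = 1.960.
n = p̂(1−p̂)(z/E)² = 0.871 × 0.129 × (1.960/0.07)² = 88.09 — call this n₀.
Finite-population correction with N = 170: n = n₀ / (1 + (n₀−1)/N) = 88.09 / 1.512 = 58.26
Round up: n = 59.

n = 59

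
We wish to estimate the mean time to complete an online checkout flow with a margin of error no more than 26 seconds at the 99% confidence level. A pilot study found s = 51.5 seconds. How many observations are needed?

27

For a mean, the margin of error is E = z·σ/√n, so n = (zσ/E)².
At 99% confidence, z = 2.576.
n = (2.576 × 51.5 / 26)² = 26.04
Round up: n = 27.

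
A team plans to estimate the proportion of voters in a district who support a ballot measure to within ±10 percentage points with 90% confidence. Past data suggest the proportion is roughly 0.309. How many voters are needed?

58

For a proportion with margin E = 0.1 at 90% confidence, z = 1.645.
n = p̂(1−p̂)(z/E)² = 0.309 × 0.691 × (1.645/0.1)² = 57.78
Round up: n = 58.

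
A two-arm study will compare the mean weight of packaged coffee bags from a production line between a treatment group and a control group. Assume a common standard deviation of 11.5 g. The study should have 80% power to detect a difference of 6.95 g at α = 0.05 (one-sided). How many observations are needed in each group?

For two equal groups, n per group = 2·((z_α + z_β)·σ/δ)².
z_α = 1.645; z_β = 0.842 (power 80%).
n = 2 × (2.487 × 11.5 / 6.95)² = 2 × 16.93 = 33.86
Round up: n = 34 per group.

34 per group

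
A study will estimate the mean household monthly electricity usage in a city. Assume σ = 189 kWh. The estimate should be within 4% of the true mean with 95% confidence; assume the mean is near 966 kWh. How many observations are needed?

92

For a mean, the margin of error is E = z·σ/√n, so n = (zσ/E)².
At 95% confidence, z = 1.960.
E = 4% of 966 = 38.64 kWh.
n = (1.960 × 189 / 38.64)² = 91.91
Round up: n = 92.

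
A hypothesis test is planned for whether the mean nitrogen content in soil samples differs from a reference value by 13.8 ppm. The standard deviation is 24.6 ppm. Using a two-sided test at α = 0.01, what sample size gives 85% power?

For a one-sample z-test, n = ((z_{α/2} + z_β)·σ/δ)².
z_{α/2} = 2.576 (two-sided α = 0.01); z_β = 1.036 (power 85% → β = 0.15).
n = (3.612 × 24.6 / 13.8)² = 41.46
Round up: n = 42.

42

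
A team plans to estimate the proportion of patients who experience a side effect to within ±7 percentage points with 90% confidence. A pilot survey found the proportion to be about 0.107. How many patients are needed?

53

For a proportion with margin E = 0.07 at 90% confidence, z = 1.645.
n = p̂(1−p̂)(z/E)² = 0.107 × 0.893 × (1.645/0.07)² = 52.77
Round up: n = 53.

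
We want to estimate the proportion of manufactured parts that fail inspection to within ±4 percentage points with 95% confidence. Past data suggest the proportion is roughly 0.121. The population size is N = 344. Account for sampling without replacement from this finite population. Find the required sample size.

147

For a proportion with margin E = 0.04 at 95% confidence, z = 1.960.
n = p̂(1−p̂)(z/E)² = 0.121 × 0.879 × (1.960/0.04)² = 255.37 — call this n₀.
Finite-population correction with N = 344: n = n₀ / (1 + (n₀−1)/N) = 255.37 / 1.739 = 146.85
Round up: n = 147.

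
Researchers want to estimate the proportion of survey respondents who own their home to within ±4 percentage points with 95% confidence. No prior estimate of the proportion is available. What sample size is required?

n = 601

For a proportion with margin E = 0.04 at 95% confidence, z = 1.960.
With no prior estimate, use p = 0.5, which maximizes p(1−p) at 0.25.
n = 0.25 × (z/E)² = 0.25 × (1.960/0.04)² = 600.25
Round up: n = 601.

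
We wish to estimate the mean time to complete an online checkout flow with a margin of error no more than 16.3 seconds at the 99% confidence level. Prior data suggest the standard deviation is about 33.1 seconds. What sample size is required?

28

For a mean, the margin of error is E = z·σ/√n, so n = (zσ/E)².
At 99% confidence, z = 2.576.
n = (2.576 × 33.1 / 16.3)² = 27.36
Round up: n = 28.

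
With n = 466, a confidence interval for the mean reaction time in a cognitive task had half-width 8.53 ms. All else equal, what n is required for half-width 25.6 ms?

Margin of error scales as 1/√n, so n₂ = n₁·(E₁/E₂)².
n₂ = 466 × (8.53/25.6)² = 466 × 0.111 = 51.73
Round up: n₂ = 52.

52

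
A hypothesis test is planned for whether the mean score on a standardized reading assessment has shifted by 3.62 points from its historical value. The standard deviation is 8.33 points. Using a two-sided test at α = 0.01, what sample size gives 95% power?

95

For a one-sample z-test, n = ((z_{α/2} + z_β)·σ/δ)².
z_{α/2} = 2.576 (two-sided α = 0.01); z_β = 1.645 (power 95% → β = 0.05).
n = (4.221 × 8.33 / 3.62)² = 94.34
Round up: n = 95.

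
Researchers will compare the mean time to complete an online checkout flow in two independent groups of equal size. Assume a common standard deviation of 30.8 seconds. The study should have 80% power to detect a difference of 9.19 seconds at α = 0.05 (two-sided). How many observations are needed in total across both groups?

354 total

For two equal groups, n per group = 2·((z_{α/2} + z_β)·σ/δ)².
z_{α/2} = 1.960; z_β = 0.842 (power 80%).
n = 2 × (2.802 × 30.8 / 9.19)² = 2 × 88.19 = 176.38
Round up: n = 177 per group.
Total across both groups: 2 × 177 = 354.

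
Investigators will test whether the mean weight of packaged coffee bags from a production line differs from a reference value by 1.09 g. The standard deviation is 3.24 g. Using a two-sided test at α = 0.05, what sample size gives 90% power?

For a one-sample z-test, n = ((z_{α/2} + z_β)·σ/δ)².
z_{α/2} = 1.960 (two-sided α = 0.05); z_β = 1.282 (power 90% → β = 0.1).
n = (3.242 × 3.24 / 1.09)² = 92.87
Round up: n = 93.

93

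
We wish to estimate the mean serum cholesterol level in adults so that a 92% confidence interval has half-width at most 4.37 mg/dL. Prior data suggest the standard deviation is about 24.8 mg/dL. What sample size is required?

For a mean, the margin of error is E = z·σ/√n, so n = (zσ/E)².
At 92% confidence, z = 1.751.
n = (1.751 × 24.8 / 4.37)² = 98.74
Round up: n = 99.

n = 99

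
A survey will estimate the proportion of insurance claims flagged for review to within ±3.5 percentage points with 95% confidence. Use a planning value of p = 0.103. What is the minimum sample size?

n = 290

For a proportion with margin E = 0.035 at 95% confidence, z = 1.960.
n = p̂(1−p̂)(z/E)² = 0.103 × 0.897 × (1.960/0.035)² = 289.74
Round up: n = 290.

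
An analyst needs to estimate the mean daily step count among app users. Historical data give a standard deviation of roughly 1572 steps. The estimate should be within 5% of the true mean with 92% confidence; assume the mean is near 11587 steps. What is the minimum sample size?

For a mean, the margin of error is E = z·σ/√n, so n = (zσ/E)².
At 92% confidence, z = 1.751.
E = 5% of 11587 = 579.4 steps.
n = (1.751 × 1572 / 579.4)² = 22.57
Round up: n = 23.

23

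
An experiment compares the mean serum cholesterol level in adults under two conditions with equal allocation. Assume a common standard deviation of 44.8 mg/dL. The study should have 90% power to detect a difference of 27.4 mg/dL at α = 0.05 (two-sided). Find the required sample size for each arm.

For two equal groups, n per group = 2·((z_{α/2} + z_β)·σ/δ)².
z_{α/2} = 1.960; z_β = 1.282 (power 90%).
n = 2 × (3.242 × 44.8 / 27.4)² = 2 × 28.10 = 56.20
Round up: n = 57 per group.

57 per group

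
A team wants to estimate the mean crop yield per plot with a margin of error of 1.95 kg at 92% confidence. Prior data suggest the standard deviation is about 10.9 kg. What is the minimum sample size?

For a mean, the margin of error is E = z·σ/√n, so n = (zσ/E)².
At 92% confidence, z = 1.751.
n = (1.751 × 10.9 / 1.95)² = 95.80
Round up: n = 96.

96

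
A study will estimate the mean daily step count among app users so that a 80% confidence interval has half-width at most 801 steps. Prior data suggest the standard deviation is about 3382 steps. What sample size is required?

For a mean, the margin of error is E = z·σ/√n, so n = (zσ/E)².
At 80% confidence, z = 1.282.
n = (1.282 × 3382 / 801)² = 29.30
Round up: n = 30.

30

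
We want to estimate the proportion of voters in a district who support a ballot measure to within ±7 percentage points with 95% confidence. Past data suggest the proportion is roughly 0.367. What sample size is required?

For a proportion with margin E = 0.07 at 95% confidence, z = 1.960.
n = p̂(1−p̂)(z/E)² = 0.367 × 0.633 × (1.960/0.07)² = 182.13
Round up: n = 183.

183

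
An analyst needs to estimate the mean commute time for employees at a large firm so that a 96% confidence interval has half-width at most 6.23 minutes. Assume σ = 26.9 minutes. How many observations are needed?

n = 79

For a mean, the margin of error is E = z·σ/√n, so n = (zσ/E)².
At 96% confidence, z = 2.054.
n = (2.054 × 26.9 / 6.23)² = 78.66
Round up: n = 79.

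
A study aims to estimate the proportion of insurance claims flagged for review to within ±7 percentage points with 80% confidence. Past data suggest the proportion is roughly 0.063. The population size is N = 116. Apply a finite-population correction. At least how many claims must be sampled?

18

For a proportion with margin E = 0.07 at 80% confidence, z = 1.282.
n = p̂(1−p̂)(z/E)² = 0.063 × 0.937 × (1.282/0.07)² = 19.80 — call this n₀.
Finite-population correction with N = 116: n = n₀ / (1 + (n₀−1)/N) = 19.80 / 1.162 = 17.04
Round up: n = 18.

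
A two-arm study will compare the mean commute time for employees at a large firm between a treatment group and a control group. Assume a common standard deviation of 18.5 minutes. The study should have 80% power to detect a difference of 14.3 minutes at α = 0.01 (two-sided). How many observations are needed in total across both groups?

For two equal groups, n per group = 2·((z_{α/2} + z_β)·σ/δ)².
z_{α/2} = 2.576; z_β = 0.842 (power 80%).
n = 2 × (3.418 × 18.5 / 14.3)² = 2 × 19.55 = 39.10
Round up: n = 40 per group.
Total across both groups: 2 × 40 = 80.

80 total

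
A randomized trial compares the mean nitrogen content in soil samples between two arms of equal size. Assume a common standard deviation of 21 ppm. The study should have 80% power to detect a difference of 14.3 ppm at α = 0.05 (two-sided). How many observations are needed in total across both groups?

68 total

For two equal groups, n per group = 2·((z_{α/2} + z_β)·σ/δ)².
z_{α/2} = 1.960; z_β = 0.842 (power 80%).
n = 2 × (2.802 × 21 / 14.3)² = 2 × 16.93 = 33.86
Round up: n = 34 per group.
Total across both groups: 2 × 34 = 68.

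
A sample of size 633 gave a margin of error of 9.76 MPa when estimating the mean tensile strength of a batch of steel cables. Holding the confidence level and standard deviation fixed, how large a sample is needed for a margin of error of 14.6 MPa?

Margin of error scales as 1/√n, so n₂ = n₁·(E₁/E₂)².
n₂ = 633 × (9.76/14.6)² = 633 × 0.4469 = 282.89
Round up: n₂ = 283.

n = 283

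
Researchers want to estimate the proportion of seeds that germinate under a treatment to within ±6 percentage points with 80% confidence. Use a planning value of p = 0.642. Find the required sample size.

For a proportion with margin E = 0.06 at 80% confidence, z = 1.282.
n = p̂(1−p̂)(z/E)² = 0.642 × 0.358 × (1.282/0.06)² = 104.93
Round up: n = 105.

n = 105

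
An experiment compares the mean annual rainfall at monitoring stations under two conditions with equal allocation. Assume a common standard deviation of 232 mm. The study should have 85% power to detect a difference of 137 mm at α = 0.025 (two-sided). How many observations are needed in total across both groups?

For two equal groups, n per group = 2·((z_{α/2} + z_β)·σ/δ)².
z_{α/2} = 2.241; z_β = 1.036 (power 85%).
n = 2 × (3.277 × 232 / 137)² = 2 × 30.80 = 61.60
Round up: n = 62 per group.
Total across both groups: 2 × 62 = 124.

124 total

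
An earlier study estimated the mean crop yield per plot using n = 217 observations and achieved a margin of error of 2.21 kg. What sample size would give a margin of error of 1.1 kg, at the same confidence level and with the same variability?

876

Margin of error scales as 1/√n, so n₂ = n₁·(E₁/E₂)².
n₂ = 217 × (2.21/1.1)² = 217 × 4.036 = 875.81
Round up: n₂ = 876.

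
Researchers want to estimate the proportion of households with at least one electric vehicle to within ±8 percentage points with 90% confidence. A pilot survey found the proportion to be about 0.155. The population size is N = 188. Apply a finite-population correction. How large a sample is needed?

For a proportion with margin E = 0.08 at 90% confidence, z = 1.645.
n = p̂(1−p̂)(z/E)² = 0.155 × 0.845 × (1.645/0.08)² = 55.38 — call this n₀.
Finite-population correction with N = 188: n = n₀ / (1 + (n₀−1)/N) = 55.38 / 1.289 = 42.96
Round up: n = 43.

n = 43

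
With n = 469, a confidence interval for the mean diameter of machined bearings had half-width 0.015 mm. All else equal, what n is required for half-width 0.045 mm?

Margin of error scales as 1/√n, so n₂ = n₁·(E₁/E₂)².
n₂ = 469 × (0.015/0.045)² = 469 × 0.1111 = 52.11
Round up: n₂ = 53.

n = 53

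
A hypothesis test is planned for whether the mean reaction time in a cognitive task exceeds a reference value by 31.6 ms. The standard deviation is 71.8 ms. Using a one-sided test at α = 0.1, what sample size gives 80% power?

24

For a one-sample z-test, n = ((z_α + z_β)·σ/δ)².
z_α = 1.282 (one-sided α = 0.1); z_β = 0.842 (power 80% → β = 0.2).
n = (2.124 × 71.8 / 31.6)² = 23.29
Round up: n = 24.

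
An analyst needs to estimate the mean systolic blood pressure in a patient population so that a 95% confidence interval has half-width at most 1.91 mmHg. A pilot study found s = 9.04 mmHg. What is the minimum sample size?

n = 87

For a mean, the margin of error is E = z·σ/√n, so n = (zσ/E)².
At 95% confidence, z = 1.960.
n = (1.960 × 9.04 / 1.91)² = 86.06
Round up: n = 87.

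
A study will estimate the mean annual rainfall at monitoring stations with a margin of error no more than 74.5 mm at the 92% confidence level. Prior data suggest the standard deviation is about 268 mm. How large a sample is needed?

40

For a mean, the margin of error is E = z·σ/√n, so n = (zσ/E)².
At 92% confidence, z = 1.751.
n = (1.751 × 268 / 74.5)² = 39.68
Round up: n = 40.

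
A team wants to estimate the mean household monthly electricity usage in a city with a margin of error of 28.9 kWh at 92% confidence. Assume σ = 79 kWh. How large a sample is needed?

For a mean, the margin of error is E = z·σ/√n, so n = (zσ/E)².
At 92% confidence, z = 1.751.
n = (1.751 × 79 / 28.9)² = 22.91
Round up: n = 23.

23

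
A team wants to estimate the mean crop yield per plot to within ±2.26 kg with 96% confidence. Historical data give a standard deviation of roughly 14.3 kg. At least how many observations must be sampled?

169

For a mean, the margin of error is E = z·σ/√n, so n = (zσ/E)².
At 96% confidence, z = 2.054.
n = (2.054 × 14.3 / 2.26)² = 168.91
Round up: n = 169.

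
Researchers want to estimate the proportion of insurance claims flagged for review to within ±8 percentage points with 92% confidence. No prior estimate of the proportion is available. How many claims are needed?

120

For a proportion with margin E = 0.08 at 92% confidence, z = 1.751.
With no prior estimate, use p = 0.5, which maximizes p(1−p) at 0.25.
n = 0.25 × (z/E)² = 0.25 × (1.751/0.08)² = 119.77
Round up: n = 120.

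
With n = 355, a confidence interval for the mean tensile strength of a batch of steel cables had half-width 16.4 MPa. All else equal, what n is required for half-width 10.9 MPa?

Margin of error scales as 1/√n, so n₂ = n₁·(E₁/E₂)².
n₂ = 355 × (16.4/10.9)² = 355 × 2.264 = 803.72
Round up: n₂ = 804.

n = 804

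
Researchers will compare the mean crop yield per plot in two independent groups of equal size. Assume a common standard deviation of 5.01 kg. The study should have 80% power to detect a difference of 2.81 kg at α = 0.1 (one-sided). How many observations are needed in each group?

29 per group

For two equal groups, n per group = 2·((z_α + z_β)·σ/δ)².
z_α = 1.282; z_β = 0.842 (power 80%).
n = 2 × (2.124 × 5.01 / 2.81)² = 2 × 14.34 = 28.68
Round up: n = 29 per group.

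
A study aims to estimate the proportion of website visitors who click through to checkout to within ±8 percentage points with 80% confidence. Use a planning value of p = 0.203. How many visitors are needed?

42

For a proportion with margin E = 0.08 at 80% confidence, z = 1.282.
n = p̂(1−p̂)(z/E)² = 0.203 × 0.797 × (1.282/0.08)² = 41.55
Round up: n = 42.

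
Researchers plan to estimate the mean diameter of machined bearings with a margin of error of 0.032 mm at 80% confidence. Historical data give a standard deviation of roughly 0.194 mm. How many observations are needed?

For a mean, the margin of error is E = z·σ/√n, so n = (zσ/E)².
At 80% confidence, z = 1.282.
n = (1.282 × 0.194 / 0.032)² = 60.41
Round up: n = 61.

61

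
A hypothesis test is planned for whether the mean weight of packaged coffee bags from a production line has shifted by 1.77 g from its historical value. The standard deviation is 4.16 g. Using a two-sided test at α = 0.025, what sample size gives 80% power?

53

For a one-sample z-test, n = ((z_{α/2} + z_β)·σ/δ)².
z_{α/2} = 2.241 (two-sided α = 0.025); z_β = 0.842 (power 80% → β = 0.2).
n = (3.083 × 4.16 / 1.77)² = 52.50
Round up: n = 53.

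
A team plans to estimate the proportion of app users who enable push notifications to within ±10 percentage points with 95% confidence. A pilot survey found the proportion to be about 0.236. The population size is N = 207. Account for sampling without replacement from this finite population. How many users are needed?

53

For a proportion with margin E = 0.1 at 95% confidence, z = 1.960.
n = p̂(1−p̂)(z/E)² = 0.236 × 0.764 × (1.960/0.1)² = 69.27 — call this n₀.
Finite-population correction with N = 207: n = n₀ / (1 + (n₀−1)/N) = 69.27 / 1.33 = 52.08
Round up: n = 53.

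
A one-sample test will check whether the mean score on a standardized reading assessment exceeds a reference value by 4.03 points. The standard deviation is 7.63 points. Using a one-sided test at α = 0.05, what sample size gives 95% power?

For a one-sample z-test, n = ((z_α + z_β)·σ/δ)².
z_α = 1.645 (one-sided α = 0.05); z_β = 1.645 (power 95% → β = 0.05).
n = (3.290 × 7.63 / 4.03)² = 38.80
Round up: n = 39.

n = 39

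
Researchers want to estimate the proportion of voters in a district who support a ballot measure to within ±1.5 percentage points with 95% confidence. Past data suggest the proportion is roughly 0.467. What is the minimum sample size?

4250

For a proportion with margin E = 0.015 at 95% confidence, z = 1.960.
n = p̂(1−p̂)(z/E)² = 0.467 × 0.533 × (1.960/0.015)² = 4249.85
Round up: n = 4250.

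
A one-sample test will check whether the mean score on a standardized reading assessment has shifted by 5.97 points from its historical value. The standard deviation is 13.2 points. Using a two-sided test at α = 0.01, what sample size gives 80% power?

For a one-sample z-test, n = ((z_{α/2} + z_β)·σ/δ)².
z_{α/2} = 2.576 (two-sided α = 0.01); z_β = 0.842 (power 80% → β = 0.2).
n = (3.418 × 13.2 / 5.97)² = 57.11
Round up: n = 58.

58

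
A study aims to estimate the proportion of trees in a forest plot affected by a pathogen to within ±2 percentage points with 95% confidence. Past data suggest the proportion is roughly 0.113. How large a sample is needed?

963

For a proportion with margin E = 0.02 at 95% confidence, z = 1.960.
n = p̂(1−p̂)(z/E)² = 0.113 × 0.887 × (1.960/0.02)² = 962.62
Round up: n = 963.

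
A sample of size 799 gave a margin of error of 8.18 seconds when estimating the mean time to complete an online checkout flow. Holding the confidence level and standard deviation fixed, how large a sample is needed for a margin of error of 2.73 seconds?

n = 7174

Margin of error scales as 1/√n, so n₂ = n₁·(E₁/E₂)².
n₂ = 799 × (8.18/2.73)² = 799 × 8.978 = 7173.42
Round up: n₂ = 7174.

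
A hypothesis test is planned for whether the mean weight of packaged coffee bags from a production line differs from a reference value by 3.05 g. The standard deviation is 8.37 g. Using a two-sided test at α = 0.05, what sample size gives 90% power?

For a one-sample z-test, n = ((z_{α/2} + z_β)·σ/δ)².
z_{α/2} = 1.960 (two-sided α = 0.05); z_β = 1.282 (power 90% → β = 0.1).
n = (3.242 × 8.37 / 3.05)² = 79.15
Round up: n = 80.

80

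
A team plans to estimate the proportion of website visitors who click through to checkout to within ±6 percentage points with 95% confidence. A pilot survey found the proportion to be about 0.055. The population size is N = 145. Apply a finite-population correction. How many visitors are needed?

For a proportion with margin E = 0.06 at 95% confidence, z = 1.960.
n = p̂(1−p̂)(z/E)² = 0.055 × 0.945 × (1.960/0.06)² = 55.46 — call this n₀.
Finite-population correction with N = 145: n = n₀ / (1 + (n₀−1)/N) = 55.46 / 1.376 = 40.31
Round up: n = 41.

n = 41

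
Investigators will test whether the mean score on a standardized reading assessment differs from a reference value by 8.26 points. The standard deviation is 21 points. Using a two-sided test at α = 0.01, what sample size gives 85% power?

n = 85

For a one-sample z-test, n = ((z_{α/2} + z_β)·σ/δ)².
z_{α/2} = 2.576 (two-sided α = 0.01); z_β = 1.036 (power 85% → β = 0.15).
n = (3.612 × 21 / 8.26)² = 84.33
Round up: n = 85.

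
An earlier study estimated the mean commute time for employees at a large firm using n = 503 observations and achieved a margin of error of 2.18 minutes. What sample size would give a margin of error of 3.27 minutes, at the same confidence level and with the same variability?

224

Margin of error scales as 1/√n, so n₂ = n₁·(E₁/E₂)².
n₂ = 503 × (2.18/3.27)² = 503 × 0.4444 = 223.53
Round up: n₂ = 224.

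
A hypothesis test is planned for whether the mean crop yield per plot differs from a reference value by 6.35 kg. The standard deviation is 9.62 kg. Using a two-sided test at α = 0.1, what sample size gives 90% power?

20

For a one-sample z-test, n = ((z_{α/2} + z_β)·σ/δ)².
z_{α/2} = 1.645 (two-sided α = 0.1); z_β = 1.282 (power 90% → β = 0.1).
n = (2.927 × 9.62 / 6.35)² = 19.66
Round up: n = 20.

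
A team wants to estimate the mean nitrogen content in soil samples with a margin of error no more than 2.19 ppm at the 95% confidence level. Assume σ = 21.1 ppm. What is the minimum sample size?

n = 357

For a mean, the margin of error is E = z·σ/√n, so n = (zσ/E)².
At 95% confidence, z = 1.960.
n = (1.960 × 21.1 / 2.19)² = 356.61
Round up: n = 357.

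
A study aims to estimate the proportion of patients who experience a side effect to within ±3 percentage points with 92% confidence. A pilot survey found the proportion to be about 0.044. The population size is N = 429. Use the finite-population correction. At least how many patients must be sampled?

For a proportion with margin E = 0.03 at 92% confidence, z = 1.751.
n = p̂(1−p̂)(z/E)² = 0.044 × 0.956 × (1.751/0.03)² = 143.30 — call this n₀.
Finite-population correction with N = 429: n = n₀ / (1 + (n₀−1)/N) = 143.30 / 1.332 = 107.58
Round up: n = 108.

108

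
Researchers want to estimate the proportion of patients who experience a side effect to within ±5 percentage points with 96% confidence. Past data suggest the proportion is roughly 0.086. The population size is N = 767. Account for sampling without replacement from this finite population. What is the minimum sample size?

For a proportion with margin E = 0.05 at 96% confidence, z = 2.054.
n = p̂(1−p̂)(z/E)² = 0.086 × 0.914 × (2.054/0.05)² = 132.65 — call this n₀.
Finite-population correction with N = 767: n = n₀ / (1 + (n₀−1)/N) = 132.65 / 1.172 = 113.18
Round up: n = 114.

114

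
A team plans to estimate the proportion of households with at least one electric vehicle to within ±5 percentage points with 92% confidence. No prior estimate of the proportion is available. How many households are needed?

For a proportion with margin E = 0.05 at 92% confidence, z = 1.751.
With no prior estimate, use p = 0.5, which maximizes p(1−p) at 0.25.
n = 0.25 × (z/E)² = 0.25 × (1.751/0.05)² = 306.60
Round up: n = 307.

307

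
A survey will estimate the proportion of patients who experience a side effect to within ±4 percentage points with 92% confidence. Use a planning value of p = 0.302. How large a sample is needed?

For a proportion with margin E = 0.04 at 92% confidence, z = 1.751.
n = p̂(1−p̂)(z/E)² = 0.302 × 0.698 × (1.751/0.04)² = 403.94
Round up: n = 404.

n = 404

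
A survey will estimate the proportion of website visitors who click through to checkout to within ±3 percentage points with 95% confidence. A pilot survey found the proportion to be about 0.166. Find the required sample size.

For a proportion with margin E = 0.03 at 95% confidence, z = 1.960.
n = p̂(1−p̂)(z/E)² = 0.166 × 0.834 × (1.960/0.03)² = 590.94
Round up: n = 591.

n = 591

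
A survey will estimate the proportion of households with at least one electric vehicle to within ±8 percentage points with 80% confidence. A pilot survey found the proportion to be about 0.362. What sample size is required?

60

For a proportion with margin E = 0.08 at 80% confidence, z = 1.282.
n = p̂(1−p̂)(z/E)² = 0.362 × 0.638 × (1.282/0.08)² = 59.31
Round up: n = 60.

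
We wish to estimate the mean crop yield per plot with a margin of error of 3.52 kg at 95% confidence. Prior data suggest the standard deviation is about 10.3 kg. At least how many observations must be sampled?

For a mean, the margin of error is E = z·σ/√n, so n = (zσ/E)².
At 95% confidence, z = 1.960.
n = (1.960 × 10.3 / 3.52)² = 32.89
Round up: n = 33.

33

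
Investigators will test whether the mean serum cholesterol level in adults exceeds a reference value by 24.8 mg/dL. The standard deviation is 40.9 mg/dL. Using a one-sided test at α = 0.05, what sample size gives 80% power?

17

For a one-sample z-test, n = ((z_α + z_β)·σ/δ)².
z_α = 1.645 (one-sided α = 0.05); z_β = 0.842 (power 80% → β = 0.2).
n = (2.487 × 40.9 / 24.8)² = 16.82
Round up: n = 17.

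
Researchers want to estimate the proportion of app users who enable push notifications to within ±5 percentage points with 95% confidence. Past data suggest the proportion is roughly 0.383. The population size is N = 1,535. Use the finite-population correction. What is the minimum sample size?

For a proportion with margin E = 0.05 at 95% confidence, z = 1.960.
n = p̂(1−p̂)(z/E)² = 0.383 × 0.617 × (1.960/0.05)² = 363.12 — call this n₀.
Finite-population correction with N = 1,535: n = n₀ / (1 + (n₀−1)/N) = 363.12 / 1.236 = 293.79
Round up: n = 294.

294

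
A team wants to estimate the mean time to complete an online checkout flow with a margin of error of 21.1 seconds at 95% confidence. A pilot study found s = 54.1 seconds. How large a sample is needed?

For a mean, the margin of error is E = z·σ/√n, so n = (zσ/E)².
At 95% confidence, z = 1.960.
n = (1.960 × 54.1 / 21.1)² = 25.25
Round up: n = 26.

26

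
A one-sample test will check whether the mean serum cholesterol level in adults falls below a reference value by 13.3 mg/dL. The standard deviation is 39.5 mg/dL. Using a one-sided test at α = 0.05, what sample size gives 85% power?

For a one-sample z-test, n = ((z_α + z_β)·σ/δ)².
z_α = 1.645 (one-sided α = 0.05); z_β = 1.036 (power 85% → β = 0.15).
n = (2.681 × 39.5 / 13.3)² = 63.40
Round up: n = 64.

n = 64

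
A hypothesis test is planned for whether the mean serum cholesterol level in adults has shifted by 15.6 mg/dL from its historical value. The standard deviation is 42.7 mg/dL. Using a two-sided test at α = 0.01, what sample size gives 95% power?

134

For a one-sample z-test, n = ((z_{α/2} + z_β)·σ/δ)².
z_{α/2} = 2.576 (two-sided α = 0.01); z_β = 1.645 (power 95% → β = 0.05).
n = (4.221 × 42.7 / 15.6)² = 133.49
Round up: n = 134.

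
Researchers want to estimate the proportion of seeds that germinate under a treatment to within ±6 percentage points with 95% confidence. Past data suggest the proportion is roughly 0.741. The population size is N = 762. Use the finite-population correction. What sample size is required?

n = 162

For a proportion with margin E = 0.06 at 95% confidence, z = 1.960.
n = p̂(1−p̂)(z/E)² = 0.741 × 0.259 × (1.960/0.06)² = 204.80 — call this n₀.
Finite-population correction with N = 762: n = n₀ / (1 + (n₀−1)/N) = 204.80 / 1.267 = 161.64
Round up: n = 162.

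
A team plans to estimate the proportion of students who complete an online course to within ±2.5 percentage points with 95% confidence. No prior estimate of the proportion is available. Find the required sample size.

For a proportion with margin E = 0.025 at 95% confidence, z = 1.960.
With no prior estimate, use p = 0.5, which maximizes p(1−p) at 0.25.
n = 0.25 × (z/E)² = 0.25 × (1.960/0.025)² = 1536.64
Round up: n = 1537.

1537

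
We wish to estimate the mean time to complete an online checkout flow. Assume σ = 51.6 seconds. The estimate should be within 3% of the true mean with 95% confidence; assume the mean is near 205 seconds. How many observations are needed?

For a mean, the margin of error is E = z·σ/√n, so n = (zσ/E)².
At 95% confidence, z = 1.960.
E = 3% of 205 = 6.15 seconds.
n = (1.960 × 51.6 / 6.15)² = 270.43
Round up: n = 271.

271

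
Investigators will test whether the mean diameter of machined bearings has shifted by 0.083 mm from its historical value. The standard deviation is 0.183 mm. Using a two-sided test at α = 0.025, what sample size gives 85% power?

53

For a one-sample z-test, n = ((z_{α/2} + z_β)·σ/δ)².
z_{α/2} = 2.241 (two-sided α = 0.025); z_β = 1.036 (power 85% → β = 0.15).
n = (3.277 × 0.183 / 0.083)² = 52.20
Round up: n = 53.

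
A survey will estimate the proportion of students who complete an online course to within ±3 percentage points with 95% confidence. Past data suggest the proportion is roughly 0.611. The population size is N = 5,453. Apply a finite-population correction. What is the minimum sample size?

For a proportion with margin E = 0.03 at 95% confidence, z = 1.960.
n = p̂(1−p̂)(z/E)² = 0.611 × 0.389 × (1.960/0.03)² = 1014.52 — call this n₀.
Finite-population correction with N = 5,453: n = n₀ / (1 + (n₀−1)/N) = 1014.52 / 1.186 = 855.41
Round up: n = 856.

856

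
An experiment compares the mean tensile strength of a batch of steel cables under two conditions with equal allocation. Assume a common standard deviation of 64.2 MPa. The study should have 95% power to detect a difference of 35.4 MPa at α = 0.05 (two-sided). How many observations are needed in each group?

86 per group

For two equal groups, n per group = 2·((z_{α/2} + z_β)·σ/δ)².
z_{α/2} = 1.960; z_β = 1.645 (power 95%).
n = 2 × (3.605 × 64.2 / 35.4)² = 2 × 42.74 = 85.48
Round up: n = 86 per group.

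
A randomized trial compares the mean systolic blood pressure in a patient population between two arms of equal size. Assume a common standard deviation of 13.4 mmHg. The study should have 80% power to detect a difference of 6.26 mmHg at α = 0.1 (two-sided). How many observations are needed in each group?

For two equal groups, n per group = 2·((z_{α/2} + z_β)·σ/δ)².
z_{α/2} = 1.645; z_β = 0.842 (power 80%).
n = 2 × (2.487 × 13.4 / 6.26)² = 2 × 28.34 = 56.68
Round up: n = 57 per group.

57 per group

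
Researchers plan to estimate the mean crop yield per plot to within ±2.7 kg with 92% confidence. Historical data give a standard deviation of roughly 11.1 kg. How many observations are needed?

For a mean, the margin of error is E = z·σ/√n, so n = (zσ/E)².
At 92% confidence, z = 1.751.
n = (1.751 × 11.1 / 2.7)² = 51.82
Round up: n = 52.

n = 52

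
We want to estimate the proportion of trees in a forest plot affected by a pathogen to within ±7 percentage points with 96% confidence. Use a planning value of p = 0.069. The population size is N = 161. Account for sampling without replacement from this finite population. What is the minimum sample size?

For a proportion with margin E = 0.07 at 96% confidence, z = 2.054.
n = p̂(1−p̂)(z/E)² = 0.069 × 0.931 × (2.054/0.07)² = 55.31 — call this n₀.
Finite-population correction with N = 161: n = n₀ / (1 + (n₀−1)/N) = 55.31 / 1.337 = 41.37
Round up: n = 42.

42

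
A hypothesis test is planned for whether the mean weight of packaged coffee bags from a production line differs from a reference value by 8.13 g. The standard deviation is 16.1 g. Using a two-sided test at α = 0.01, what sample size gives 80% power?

n = 46

For a one-sample z-test, n = ((z_{α/2} + z_β)·σ/δ)².
z_{α/2} = 2.576 (two-sided α = 0.01); z_β = 0.842 (power 80% → β = 0.2).
n = (3.418 × 16.1 / 8.13)² = 45.82
Round up: n = 46.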